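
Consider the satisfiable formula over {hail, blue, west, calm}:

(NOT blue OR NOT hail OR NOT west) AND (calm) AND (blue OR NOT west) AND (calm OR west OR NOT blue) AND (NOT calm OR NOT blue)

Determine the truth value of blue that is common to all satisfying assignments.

Suppose blue = true.
(calm) alone gives calm = true.
But (NOT calm) is also a unit clause — contradiction.
So every satisfying assignment has blue = False.

False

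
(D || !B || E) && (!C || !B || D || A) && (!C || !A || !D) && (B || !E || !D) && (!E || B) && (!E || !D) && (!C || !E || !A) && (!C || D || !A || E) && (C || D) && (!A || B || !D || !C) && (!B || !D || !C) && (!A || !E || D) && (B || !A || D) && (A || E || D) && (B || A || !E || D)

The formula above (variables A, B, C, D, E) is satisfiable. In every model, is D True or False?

True

Suppose D = false.
(C) alone gives C = true.
Case B = false:
(!E) alone gives E = false.
(!A) alone gives A = false.
But (A) is also a unit clause — contradiction.
Undo B and try B = true.
(E) alone gives E = true.
(A) alone gives A = true.
But (!A) is also a unit clause — contradiction.
Neither B = true nor B = false works.
So every satisfying assignment has D = True.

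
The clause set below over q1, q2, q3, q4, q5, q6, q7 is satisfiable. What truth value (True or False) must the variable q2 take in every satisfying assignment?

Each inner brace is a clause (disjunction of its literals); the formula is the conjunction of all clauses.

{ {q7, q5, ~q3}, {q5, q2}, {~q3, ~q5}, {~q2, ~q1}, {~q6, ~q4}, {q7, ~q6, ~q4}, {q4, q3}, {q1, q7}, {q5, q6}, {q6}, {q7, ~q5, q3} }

Suppose q2 = 0.
From the singleton clause (q5), q5 = 1.
From the singleton clause (~q3), q3 = 0.
From the singleton clause (q4), q4 = 1.
From the singleton clause (~q6), q6 = 0.
Now (q6) is unsatisfied and unit — conflict.
So every satisfying assignment has q2 = True.

True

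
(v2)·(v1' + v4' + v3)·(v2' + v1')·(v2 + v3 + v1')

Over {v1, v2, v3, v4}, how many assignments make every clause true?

4

There are 2^4 = 16 truth assignments over (v1, v2, v3, v4).
Check each against the 4 clauses (columns in the order v1, v2, v3, v4):
  F F F F  ✗ fails (v2)
  F F F T  ✗ fails (v2)
  F F T F  ✗ fails (v2)
  F F T T  ✗ fails (v2)
  F T F F  ✓ satisfies all
  F T F T  ✓ satisfies all
  F T T F  ✓ satisfies all
  F T T T  ✓ satisfies all
  T F F F  ✗ fails (v2)
  T F F T  ✗ fails (v2)
  T F T F  ✗ fails (v2)
  T F T T  ✗ fails (v2)
  T T F F  ✗ fails (v2' + v1')
  T T F T  ✗ fails (v1' + v4' + v3)
  T T T F  ✗ fails (v2' + v1')
  T T T T  ✗ fails (v2' + v1')
4 of the 16 rows are models.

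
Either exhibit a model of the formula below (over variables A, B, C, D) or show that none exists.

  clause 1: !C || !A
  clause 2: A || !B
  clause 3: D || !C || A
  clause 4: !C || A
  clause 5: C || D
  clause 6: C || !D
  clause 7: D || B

UNSATISFIABLE

Branch on C: set C = false.
(D) alone gives D = true.
Now (!D) is unsatisfied and unit — conflict.
Backtrack on C: now try C = true.
(!A) alone gives A = false.
Now (A) is unsatisfied and unit — conflict.
Either choice for C ends in contradiction.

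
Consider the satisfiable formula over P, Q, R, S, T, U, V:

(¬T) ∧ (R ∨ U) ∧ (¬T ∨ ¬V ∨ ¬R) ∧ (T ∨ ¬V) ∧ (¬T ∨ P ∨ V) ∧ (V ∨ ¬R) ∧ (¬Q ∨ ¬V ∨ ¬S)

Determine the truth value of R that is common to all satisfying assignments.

False

Suppose R = True.
(¬T) alone gives T = False.
(¬V) alone gives V = False.
But (V) is also a unit clause — contradiction.
So every satisfying assignment has R = False.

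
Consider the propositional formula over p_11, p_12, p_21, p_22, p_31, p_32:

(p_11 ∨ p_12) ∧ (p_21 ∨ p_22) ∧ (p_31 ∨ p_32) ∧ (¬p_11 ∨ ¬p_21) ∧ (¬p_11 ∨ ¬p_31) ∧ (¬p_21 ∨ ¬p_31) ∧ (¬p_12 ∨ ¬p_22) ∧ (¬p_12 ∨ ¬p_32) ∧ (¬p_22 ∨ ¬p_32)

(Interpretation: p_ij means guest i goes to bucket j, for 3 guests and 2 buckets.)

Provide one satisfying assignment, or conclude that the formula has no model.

UNSATISFIABLE

Suppose p_11 = True.
From the singleton clause (¬p_21), p_21 = False.
From the singleton clause (p_22), p_22 = True.
From the singleton clause (¬p_31), p_31 = False.
From the singleton clause (p_32), p_32 = True.
That conflicts with the unit clause (¬p_32).
So p_11 must be the other value — set p_11 = False.
From the singleton clause (p_12), p_12 = True.
From the singleton clause (¬p_22), p_22 = False.
From the singleton clause (p_21), p_21 = True.
From the singleton clause (¬p_31), p_31 = False.
From the singleton clause (p_32), p_32 = True.
That conflicts with the unit clause (¬p_32).
Either choice for p_11 ends in contradiction.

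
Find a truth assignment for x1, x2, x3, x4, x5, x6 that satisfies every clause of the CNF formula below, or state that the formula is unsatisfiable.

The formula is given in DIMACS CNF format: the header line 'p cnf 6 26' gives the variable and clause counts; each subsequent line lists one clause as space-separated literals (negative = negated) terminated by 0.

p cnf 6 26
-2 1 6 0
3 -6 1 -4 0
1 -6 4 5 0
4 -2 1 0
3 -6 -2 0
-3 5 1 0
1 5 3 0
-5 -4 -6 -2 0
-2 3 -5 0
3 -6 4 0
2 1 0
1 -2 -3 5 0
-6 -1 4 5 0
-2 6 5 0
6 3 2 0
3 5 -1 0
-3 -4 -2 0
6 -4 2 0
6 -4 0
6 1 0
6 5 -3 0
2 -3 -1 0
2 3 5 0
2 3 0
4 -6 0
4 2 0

Branch on x2: set x2 = True.
Branch on x1: set x1 = True.
Branch on x3: set x3 = True.
The clause (¬x4) is unit, so x4 = False.
The clause (¬x6) is unit, so x6 = False.
The clause (x5) is unit, so x5 = True.
All clauses are satisfied.

x1 ↦ True,  x2 ↦ True,  x3 ↦ True,  x4 ↦ False,  x5 ↦ True,  x6 ↦ False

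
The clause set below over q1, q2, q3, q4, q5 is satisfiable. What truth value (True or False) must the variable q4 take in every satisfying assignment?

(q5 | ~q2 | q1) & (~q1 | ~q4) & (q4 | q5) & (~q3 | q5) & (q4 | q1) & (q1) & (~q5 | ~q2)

Suppose q4 = 1.
(~q1) alone gives q1 = 0.
That conflicts with the unit clause (q1).
So every satisfying assignment has q4 = False.

False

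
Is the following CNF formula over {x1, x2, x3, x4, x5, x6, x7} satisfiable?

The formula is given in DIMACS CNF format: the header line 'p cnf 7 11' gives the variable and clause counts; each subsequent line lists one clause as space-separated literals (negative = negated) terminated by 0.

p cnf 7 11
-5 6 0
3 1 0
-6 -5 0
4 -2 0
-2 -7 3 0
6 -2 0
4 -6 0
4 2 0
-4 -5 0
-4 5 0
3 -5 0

Branch on x5: set x5 = False.
The clause (¬x4) is unit, so x4 = False.
The clause (¬x2) is unit, so x2 = False.
But (x2) is also a unit clause — contradiction.
So x5 must be the other value — set x5 = True.
The clause (x6) is unit, so x6 = True.
But (¬x6) is also a unit clause — contradiction.
Neither x5 = True nor x5 = False works.
No assignment satisfies every clause.

Unsatisfiable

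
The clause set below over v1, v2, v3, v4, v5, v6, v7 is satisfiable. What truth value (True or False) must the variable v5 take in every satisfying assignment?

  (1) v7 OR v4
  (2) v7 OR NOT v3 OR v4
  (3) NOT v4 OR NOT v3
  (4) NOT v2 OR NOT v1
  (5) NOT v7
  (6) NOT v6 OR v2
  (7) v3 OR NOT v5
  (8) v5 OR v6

Suppose v5 = true.
Unit clause (NOT v7) forces v7 = false.
Unit clause (v4) forces v4 = true.
Unit clause (NOT v3) forces v3 = false.
But (v3) is also a unit clause — contradiction.
So every satisfying assignment has v5 = False.

False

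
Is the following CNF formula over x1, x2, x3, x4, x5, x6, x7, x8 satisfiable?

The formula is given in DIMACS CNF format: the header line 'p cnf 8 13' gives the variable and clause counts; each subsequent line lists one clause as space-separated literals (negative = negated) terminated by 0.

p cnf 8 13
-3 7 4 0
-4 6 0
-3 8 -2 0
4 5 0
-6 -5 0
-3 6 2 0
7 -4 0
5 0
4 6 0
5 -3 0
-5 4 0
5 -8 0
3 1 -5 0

From the singleton clause (x5), x5 = True.
From the singleton clause (¬x6), x6 = False.
From the singleton clause (¬x4), x4 = False.
That conflicts with the unit clause (x4).
No assignment satisfies every clause.

No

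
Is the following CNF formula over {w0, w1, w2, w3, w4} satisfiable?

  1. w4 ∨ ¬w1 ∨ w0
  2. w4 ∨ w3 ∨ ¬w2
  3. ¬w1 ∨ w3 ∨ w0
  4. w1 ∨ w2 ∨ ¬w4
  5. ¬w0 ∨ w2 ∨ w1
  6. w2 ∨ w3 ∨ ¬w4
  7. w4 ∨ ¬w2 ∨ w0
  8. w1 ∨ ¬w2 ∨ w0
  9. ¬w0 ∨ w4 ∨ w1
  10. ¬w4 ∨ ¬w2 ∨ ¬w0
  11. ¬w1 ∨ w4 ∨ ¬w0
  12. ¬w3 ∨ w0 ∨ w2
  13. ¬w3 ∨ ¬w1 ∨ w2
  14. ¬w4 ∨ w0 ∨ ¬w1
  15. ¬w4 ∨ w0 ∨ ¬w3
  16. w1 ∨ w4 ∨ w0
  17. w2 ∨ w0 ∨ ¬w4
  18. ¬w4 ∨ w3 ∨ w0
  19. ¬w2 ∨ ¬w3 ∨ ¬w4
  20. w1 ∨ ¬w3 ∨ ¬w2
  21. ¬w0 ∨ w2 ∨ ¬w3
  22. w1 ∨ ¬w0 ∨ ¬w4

Unsatisfiable

Branch on w4: set w4 = True.
Branch on w1: set w1 = True.
(w0) alone gives w0 = True.
(¬w2) alone gives w2 = False.
(w3) alone gives w3 = True.
Now (¬w3) is unsatisfied and unit — conflict.
Backtrack on w1: now try w1 = False.
(w2) alone gives w2 = True.
(w0) alone gives w0 = True.
Now (¬w0) is unsatisfied and unit — conflict.
Neither w1 = True nor w1 = False works.
Backtrack on w4: now try w4 = False.
Branch on w1: set w1 = False.
(¬w0) alone gives w0 = False.
Now (w0) is unsatisfied and unit — conflict.
Backtrack on w1: now try w1 = True.
(w0) alone gives w0 = True.
Now (¬w0) is unsatisfied and unit — conflict.
Neither w1 = True nor w1 = False works.
Neither w4 = True nor w4 = False works.
No assignment satisfies every clause.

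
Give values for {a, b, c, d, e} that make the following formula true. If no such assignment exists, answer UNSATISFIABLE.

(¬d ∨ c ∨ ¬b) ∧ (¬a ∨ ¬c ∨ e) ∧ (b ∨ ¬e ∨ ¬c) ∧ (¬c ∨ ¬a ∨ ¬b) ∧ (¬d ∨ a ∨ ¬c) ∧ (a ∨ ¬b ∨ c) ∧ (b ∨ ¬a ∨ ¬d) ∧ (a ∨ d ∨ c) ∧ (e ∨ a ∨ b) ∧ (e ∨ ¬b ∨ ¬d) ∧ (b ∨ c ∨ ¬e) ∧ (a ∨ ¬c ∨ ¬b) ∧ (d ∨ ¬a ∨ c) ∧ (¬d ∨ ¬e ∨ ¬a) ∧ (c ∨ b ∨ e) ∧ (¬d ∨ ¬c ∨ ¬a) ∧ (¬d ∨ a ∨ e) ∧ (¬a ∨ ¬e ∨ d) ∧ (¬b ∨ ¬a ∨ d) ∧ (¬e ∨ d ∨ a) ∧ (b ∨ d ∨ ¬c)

UNSATISFIABLE

Case d = False:
Case a = True:
Unit clause (c) forces c = True.
Unit clause (e) forces e = True.
That conflicts with the unit clause (¬e).
That branch fails; take a = False instead.
Unit clause (c) forces c = True.
Unit clause (¬b) forces b = False.
That conflicts with the unit clause (b).
Both values of a lead to a conflict.
That branch fails; take d = True instead.
Case c = True:
Unit clause (a) forces a = True.
That conflicts with the unit clause (¬a).
That branch fails; take c = False instead.
Unit clause (¬b) forces b = False.
Unit clause (¬a) forces a = False.
Unit clause (e) forces e = True.
That conflicts with the unit clause (¬e).
Both values of c lead to a conflict.
Both values of d lead to a conflict.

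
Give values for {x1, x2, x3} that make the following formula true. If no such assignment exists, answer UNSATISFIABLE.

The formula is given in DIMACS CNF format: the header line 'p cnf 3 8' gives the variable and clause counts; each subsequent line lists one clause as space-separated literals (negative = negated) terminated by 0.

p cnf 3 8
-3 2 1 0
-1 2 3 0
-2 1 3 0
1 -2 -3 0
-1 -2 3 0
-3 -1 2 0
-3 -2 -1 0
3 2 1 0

Try x3 = False.
Try x1 = False.
Unit clause (¬x2) forces x2 = False.
Now (x2) is unsatisfied and unit — conflict.
So x1 must be the other value — set x1 = True.
Unit clause (x2) forces x2 = True.
Now (¬x2) is unsatisfied and unit — conflict.
Neither x1 = True nor x1 = False works.
So x3 must be the other value — set x3 = True.
Try x2 = True.
Unit clause (x1) forces x1 = True.
Now (¬x1) is unsatisfied and unit — conflict.
So x2 must be the other value — set x2 = False.
Unit clause (x1) forces x1 = True.
Now (¬x1) is unsatisfied and unit — conflict.
Neither x2 = True nor x2 = False works.
Neither x3 = True nor x3 = False works.

UNSATISFIABLE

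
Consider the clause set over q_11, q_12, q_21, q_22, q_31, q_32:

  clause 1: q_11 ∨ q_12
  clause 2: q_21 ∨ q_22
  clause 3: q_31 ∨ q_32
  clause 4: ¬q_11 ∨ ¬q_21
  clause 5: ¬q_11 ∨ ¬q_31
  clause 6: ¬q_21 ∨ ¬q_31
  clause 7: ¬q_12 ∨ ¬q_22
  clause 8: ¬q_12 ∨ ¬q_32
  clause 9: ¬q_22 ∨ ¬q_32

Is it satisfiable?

Branch on q_11: set q_11 = True.
Unit clause (¬q_21) forces q_21 = False.
Unit clause (q_22) forces q_22 = True.
Unit clause (¬q_31) forces q_31 = False.
Unit clause (q_32) forces q_32 = True.
That conflicts with the unit clause (¬q_32).
Undo q_11 and try q_11 = False.
Unit clause (q_12) forces q_12 = True.
Unit clause (¬q_22) forces q_22 = False.
Unit clause (q_21) forces q_21 = True.
Unit clause (¬q_31) forces q_31 = False.
Unit clause (q_32) forces q_32 = True.
That conflicts with the unit clause (¬q_32).
Neither q_11 = True nor q_11 = False works.
No assignment satisfies every clause.

Unsatisfiable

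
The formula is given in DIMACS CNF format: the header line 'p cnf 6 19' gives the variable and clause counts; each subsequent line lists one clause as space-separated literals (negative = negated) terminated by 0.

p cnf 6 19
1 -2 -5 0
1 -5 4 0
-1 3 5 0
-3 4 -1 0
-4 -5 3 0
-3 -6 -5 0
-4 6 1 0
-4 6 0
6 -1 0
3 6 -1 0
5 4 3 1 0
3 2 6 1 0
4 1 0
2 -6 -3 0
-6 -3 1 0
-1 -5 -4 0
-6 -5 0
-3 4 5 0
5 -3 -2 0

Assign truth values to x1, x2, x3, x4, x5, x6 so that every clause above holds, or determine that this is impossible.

x1 ↦ False; x2 ↦ False; x3 ↦ False; x4 ↦ True; x5 ↦ False; x6 ↦ True

Suppose x4 = True.
Unit clause (x6) forces x6 = True.
Unit clause (¬x5) forces x5 = False.
Suppose x1 = False.
Unit clause (¬x3) forces x3 = False.
No clause remains; x2 is free.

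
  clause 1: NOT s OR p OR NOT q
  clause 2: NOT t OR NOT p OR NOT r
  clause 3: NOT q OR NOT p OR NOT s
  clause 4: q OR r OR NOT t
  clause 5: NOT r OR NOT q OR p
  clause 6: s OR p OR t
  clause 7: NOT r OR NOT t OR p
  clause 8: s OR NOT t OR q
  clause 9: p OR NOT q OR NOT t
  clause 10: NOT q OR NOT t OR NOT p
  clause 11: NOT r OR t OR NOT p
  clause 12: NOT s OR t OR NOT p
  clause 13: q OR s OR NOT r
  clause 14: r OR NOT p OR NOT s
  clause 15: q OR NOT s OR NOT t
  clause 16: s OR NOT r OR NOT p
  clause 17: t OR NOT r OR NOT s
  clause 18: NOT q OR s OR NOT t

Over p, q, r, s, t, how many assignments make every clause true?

There are 2^5 = 32 truth assignments over (p, q, r, s, t).
Split on r. With r = true, the clauses containing r are satisfied and NOT r drops from the rest; 0 of the 2^4 = 16 assignments to the other variables satisfy what remains.
With r = false, by the same count on the reduced clause set, 3 assignments work.
Total: 0 + 3 = 3.

3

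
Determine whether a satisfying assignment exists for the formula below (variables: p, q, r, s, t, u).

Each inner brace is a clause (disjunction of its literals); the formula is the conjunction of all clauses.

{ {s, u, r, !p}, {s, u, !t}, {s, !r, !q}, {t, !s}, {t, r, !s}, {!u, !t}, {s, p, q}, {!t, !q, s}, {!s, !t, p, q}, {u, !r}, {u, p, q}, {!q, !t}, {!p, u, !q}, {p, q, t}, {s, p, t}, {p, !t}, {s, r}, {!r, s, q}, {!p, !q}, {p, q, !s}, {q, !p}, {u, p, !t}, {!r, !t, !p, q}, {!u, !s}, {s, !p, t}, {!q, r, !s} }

No, unsatisfiable

Try t = true.
Unit clause (!u) forces u = false.
Unit clause (s) forces s = true.
Unit clause (!r) forces r = false.
Unit clause (!q) forces q = false.
Unit clause (p) forces p = true.
But (!p) is also a unit clause — contradiction.
So t must be the other value — set t = false.
Unit clause (!s) forces s = false.
Unit clause (p) forces p = true.
But (!p) is also a unit clause — contradiction.
Either choice for t ends in contradiction.
No assignment satisfies every clause.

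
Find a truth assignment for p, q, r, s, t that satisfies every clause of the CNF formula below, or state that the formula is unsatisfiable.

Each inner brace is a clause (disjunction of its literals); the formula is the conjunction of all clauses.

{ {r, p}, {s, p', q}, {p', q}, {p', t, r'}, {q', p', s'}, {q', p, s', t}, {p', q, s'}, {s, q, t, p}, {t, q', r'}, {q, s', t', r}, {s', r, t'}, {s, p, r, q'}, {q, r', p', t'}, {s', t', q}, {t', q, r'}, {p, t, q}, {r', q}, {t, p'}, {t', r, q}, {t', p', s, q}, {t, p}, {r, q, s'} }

p: 0, q: 1, r: 1, s: 1, t: 1

Try r = 1.
From the singleton clause (q), q = 1.
From the singleton clause (t), t = 1.
Try p = 0.
Every clause is now satisfied; s is unconstrained.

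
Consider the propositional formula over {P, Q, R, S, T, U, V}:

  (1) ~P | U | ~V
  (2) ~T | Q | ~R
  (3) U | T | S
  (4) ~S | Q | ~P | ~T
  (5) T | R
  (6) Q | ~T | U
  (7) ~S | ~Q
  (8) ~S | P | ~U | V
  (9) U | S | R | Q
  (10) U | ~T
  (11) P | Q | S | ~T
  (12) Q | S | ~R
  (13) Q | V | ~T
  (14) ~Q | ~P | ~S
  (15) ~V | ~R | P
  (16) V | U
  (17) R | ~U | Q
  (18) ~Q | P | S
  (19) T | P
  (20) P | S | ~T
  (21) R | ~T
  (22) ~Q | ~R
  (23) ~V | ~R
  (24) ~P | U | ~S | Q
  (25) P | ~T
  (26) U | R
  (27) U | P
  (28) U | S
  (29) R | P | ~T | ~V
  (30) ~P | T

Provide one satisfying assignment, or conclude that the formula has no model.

UNSATISFIABLE

Try T = 1.
(U) alone gives U = 1.
(R) alone gives R = 1.
(Q) alone gives Q = 1.
Now (~Q) is unsatisfied and unit — conflict.
Backtrack on T: now try T = 0.
(R) alone gives R = 1.
(P) alone gives P = 1.
Now (~P) is unsatisfied and unit — conflict.
Either choice for T ends in contradiction.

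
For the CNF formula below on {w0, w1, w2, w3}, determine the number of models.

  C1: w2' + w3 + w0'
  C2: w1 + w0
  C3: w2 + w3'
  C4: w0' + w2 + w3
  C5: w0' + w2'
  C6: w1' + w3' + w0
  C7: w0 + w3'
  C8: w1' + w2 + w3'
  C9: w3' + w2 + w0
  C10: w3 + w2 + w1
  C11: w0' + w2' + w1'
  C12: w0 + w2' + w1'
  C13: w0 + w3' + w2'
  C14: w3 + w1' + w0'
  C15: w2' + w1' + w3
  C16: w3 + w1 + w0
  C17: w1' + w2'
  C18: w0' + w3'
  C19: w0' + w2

There are 2^4 = 16 truth assignments over (w0, w1, w2, w3).
Check each against the 19 clauses (columns in the order w0, w1, w2, w3):
  F F F F  ✗ fails (w1 + w0)
  F F F T  ✗ fails (w1 + w0)
  F F T F  ✗ fails (w1 + w0)
  F F T T  ✗ fails (w1 + w0)
  F T F F  ✓ satisfies all
  F T F T  ✗ fails (w2 + w3')
  F T T F  ✗ fails (w0 + w2' + w1')
  F T T T  ✗ fails (w1' + w3' + w0)
  T F F F  ✗ fails (w0' + w2 + w3)
  T F F T  ✗ fails (w2 + w3')
  T F T F  ✗ fails (w2' + w3 + w0')
  T F T T  ✗ fails (w0' + w2')
  T T F F  ✗ fails (w0' + w2 + w3)
  T T F T  ✗ fails (w2 + w3')
  T T T F  ✗ fails (w2' + w3 + w0')
  T T T T  ✗ fails (w0' + w2')
1 of the 16 rows is a model.

1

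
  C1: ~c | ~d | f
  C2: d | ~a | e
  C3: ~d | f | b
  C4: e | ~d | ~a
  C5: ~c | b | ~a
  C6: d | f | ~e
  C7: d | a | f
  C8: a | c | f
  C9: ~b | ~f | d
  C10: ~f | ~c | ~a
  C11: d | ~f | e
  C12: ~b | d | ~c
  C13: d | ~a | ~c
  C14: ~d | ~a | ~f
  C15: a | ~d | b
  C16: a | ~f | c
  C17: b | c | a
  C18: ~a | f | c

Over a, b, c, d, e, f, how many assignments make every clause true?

4

There are 2^6 = 64 truth assignments over (a, b, c, d, e, f).
Split on a. With a = 1, the clauses containing a are satisfied and ~a drops from the rest; 1 of the 2^5 = 32 assignments to the other variables satisfy what remains.
With a = 0, by the same count on the reduced clause set, 3 assignments work.
(One model: a=F, b=F, c=T, d=F, e=T, f=T.)
Total: 1 + 3 = 4.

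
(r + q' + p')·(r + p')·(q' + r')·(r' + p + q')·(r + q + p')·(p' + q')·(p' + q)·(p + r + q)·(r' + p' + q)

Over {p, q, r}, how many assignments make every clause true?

2

There are 2^3 = 8 truth assignments over (p, q, r).
Check each against the 9 clauses (columns in the order p, q, r):
  F F F  ✗ fails (p + r + q)
  F F T  ✓ satisfies all
  F T F  ✓ satisfies all
  F T T  ✗ fails (q' + r')
  T F F  ✗ fails (r + p')
  T F T  ✗ fails (p' + q)
  T T F  ✗ fails (r + q' + p')
  T T T  ✗ fails (q' + r')
2 of the 8 rows are models.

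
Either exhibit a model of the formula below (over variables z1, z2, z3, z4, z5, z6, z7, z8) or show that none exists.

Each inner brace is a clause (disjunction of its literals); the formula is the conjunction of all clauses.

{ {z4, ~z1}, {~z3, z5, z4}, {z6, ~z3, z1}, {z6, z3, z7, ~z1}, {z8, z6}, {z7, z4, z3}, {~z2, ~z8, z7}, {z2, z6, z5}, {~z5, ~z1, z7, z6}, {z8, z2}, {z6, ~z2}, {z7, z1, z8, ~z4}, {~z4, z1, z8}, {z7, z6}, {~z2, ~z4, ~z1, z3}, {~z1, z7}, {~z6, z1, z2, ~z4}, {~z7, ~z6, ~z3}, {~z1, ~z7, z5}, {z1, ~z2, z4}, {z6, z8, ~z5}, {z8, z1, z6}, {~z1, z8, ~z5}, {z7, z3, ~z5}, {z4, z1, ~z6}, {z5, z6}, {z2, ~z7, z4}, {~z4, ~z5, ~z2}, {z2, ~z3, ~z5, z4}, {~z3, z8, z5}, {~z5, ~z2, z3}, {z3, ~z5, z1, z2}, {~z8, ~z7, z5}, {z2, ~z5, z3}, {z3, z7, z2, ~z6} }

Suppose z4 = 1.
Suppose z8 = 1.
Suppose z2 = 0.
Suppose z6 = 0.
From the singleton clause (z5), z5 = 1.
From the singleton clause (z7), z7 = 1.
From the singleton clause (z3), z3 = 1.
From the singleton clause (z1), z1 = 1.
All clauses are satisfied.

z1=1; z2=0; z3=1; z4=1; z5=1; z6=0; z7=1; z8=1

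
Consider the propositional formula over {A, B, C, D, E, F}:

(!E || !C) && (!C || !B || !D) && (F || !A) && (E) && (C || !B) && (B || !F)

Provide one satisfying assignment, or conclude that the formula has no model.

A: false,  B: false,  C: false,  D: true,  E: true,  F: false

The clause (E) is unit, so E = true.
The clause (!C) is unit, so C = false.
The clause (!B) is unit, so B = false.
The clause (!F) is unit, so F = false.
The clause (!A) is unit, so A = false.
No clause remains; D is free.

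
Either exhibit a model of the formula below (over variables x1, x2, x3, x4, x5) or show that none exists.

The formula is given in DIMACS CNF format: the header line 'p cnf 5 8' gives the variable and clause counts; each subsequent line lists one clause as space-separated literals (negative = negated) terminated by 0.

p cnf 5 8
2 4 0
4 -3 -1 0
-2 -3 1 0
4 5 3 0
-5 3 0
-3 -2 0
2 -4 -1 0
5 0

x1 ↦ False,  x2 ↦ False,  x3 ↦ True,  x4 ↦ True,  x5 ↦ True

The clause (x5) is unit, so x5 = True.
The clause (x3) is unit, so x3 = True.
The clause (¬x2) is unit, so x2 = False.
The clause (x4) is unit, so x4 = True.
The clause (¬x1) is unit, so x1 = False.
Every clause now holds.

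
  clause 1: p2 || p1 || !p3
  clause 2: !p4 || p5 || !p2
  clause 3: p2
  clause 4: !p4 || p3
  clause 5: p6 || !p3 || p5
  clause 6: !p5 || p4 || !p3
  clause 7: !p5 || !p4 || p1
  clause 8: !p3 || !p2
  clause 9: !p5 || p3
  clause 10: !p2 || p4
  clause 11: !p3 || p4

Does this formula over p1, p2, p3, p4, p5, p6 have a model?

No

From the singleton clause (p2), p2 = true.
From the singleton clause (!p3), p3 = false.
From the singleton clause (!p4), p4 = false.
Now (p4) is unsatisfied and unit — conflict.
No assignment satisfies every clause.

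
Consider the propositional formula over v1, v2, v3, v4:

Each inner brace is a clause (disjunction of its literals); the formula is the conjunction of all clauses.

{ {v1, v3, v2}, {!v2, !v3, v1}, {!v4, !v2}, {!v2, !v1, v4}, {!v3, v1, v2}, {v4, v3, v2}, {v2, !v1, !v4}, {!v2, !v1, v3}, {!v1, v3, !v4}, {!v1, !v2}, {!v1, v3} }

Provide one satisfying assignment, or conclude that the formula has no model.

Branch on v4: set v4 = false.
Branch on v2: set v2 = false.
(v3) alone gives v3 = true.
(v1) alone gives v1 = true.
This assignment satisfies each clause.

v1 ↦ true, v2 ↦ false, v3 ↦ true, v4 ↦ false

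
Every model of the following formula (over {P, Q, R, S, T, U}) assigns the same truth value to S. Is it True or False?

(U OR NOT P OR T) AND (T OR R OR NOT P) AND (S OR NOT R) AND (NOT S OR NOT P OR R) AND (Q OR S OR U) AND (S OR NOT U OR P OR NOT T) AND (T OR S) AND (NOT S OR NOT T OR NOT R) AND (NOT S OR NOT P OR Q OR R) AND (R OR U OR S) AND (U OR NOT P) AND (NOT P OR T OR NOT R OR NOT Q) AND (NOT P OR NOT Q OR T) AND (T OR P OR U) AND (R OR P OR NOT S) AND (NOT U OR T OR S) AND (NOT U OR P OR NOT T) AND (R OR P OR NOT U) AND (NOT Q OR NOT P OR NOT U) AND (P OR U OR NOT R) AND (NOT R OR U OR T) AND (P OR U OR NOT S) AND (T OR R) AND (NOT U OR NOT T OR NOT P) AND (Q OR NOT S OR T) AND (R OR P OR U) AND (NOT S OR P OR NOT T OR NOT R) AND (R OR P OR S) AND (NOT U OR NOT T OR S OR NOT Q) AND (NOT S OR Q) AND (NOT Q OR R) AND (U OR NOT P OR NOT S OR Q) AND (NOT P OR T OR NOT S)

Suppose S = false.
The clause (NOT R) is unit, so R = false.
The clause (T) is unit, so T = true.
The clause (U) is unit, so U = true.
The clause (P) is unit, so P = true.
That conflicts with the unit clause (NOT P).
So every satisfying assignment has S = True.

True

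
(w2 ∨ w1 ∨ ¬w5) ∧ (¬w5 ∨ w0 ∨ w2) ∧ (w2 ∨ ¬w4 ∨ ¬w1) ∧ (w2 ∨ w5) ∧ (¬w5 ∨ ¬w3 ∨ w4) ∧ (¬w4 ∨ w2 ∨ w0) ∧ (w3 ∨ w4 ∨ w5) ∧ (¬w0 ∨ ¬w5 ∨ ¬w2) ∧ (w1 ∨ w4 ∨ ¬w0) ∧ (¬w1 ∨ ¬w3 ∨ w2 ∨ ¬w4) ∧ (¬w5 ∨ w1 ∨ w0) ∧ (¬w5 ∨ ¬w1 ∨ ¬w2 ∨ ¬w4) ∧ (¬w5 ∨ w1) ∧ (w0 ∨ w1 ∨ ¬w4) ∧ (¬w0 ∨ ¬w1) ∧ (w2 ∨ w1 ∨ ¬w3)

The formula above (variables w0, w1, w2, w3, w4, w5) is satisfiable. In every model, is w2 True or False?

True

Suppose w2 = False.
(w5) alone gives w5 = True.
(w1) alone gives w1 = True.
(w0) alone gives w0 = True.
That conflicts with the unit clause (¬w0).
So every satisfying assignment has w2 = True.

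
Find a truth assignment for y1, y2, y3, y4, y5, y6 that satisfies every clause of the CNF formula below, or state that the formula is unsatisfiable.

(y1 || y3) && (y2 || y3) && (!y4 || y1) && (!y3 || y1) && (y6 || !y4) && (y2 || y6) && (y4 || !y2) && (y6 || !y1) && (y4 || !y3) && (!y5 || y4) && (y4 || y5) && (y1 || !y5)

y1=true, y2=false, y3=true, y4=true, y5=true, y6=true

Branch on y1: set y1 = true.
(y6) alone gives y6 = true.
Branch on y2: set y2 = false.
(y3) alone gives y3 = true.
(y4) alone gives y4 = true.
Every clause is now satisfied; y5 is unconstrained.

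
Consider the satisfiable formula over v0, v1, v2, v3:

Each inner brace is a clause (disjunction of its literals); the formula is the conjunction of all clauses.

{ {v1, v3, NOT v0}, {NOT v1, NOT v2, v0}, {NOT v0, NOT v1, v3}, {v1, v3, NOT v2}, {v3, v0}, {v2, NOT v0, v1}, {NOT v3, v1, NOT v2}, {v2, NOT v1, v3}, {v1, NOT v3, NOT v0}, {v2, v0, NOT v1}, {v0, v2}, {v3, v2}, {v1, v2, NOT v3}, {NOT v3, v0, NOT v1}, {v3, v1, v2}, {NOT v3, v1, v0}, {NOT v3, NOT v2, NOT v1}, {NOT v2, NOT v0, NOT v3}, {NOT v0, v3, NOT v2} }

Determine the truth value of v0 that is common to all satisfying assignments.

Suppose v0 = false.
(v3) alone gives v3 = true.
(v2) alone gives v2 = true.
(NOT v1) alone gives v1 = false.
But (v1) is also a unit clause — contradiction.
So every satisfying assignment has v0 = True.

True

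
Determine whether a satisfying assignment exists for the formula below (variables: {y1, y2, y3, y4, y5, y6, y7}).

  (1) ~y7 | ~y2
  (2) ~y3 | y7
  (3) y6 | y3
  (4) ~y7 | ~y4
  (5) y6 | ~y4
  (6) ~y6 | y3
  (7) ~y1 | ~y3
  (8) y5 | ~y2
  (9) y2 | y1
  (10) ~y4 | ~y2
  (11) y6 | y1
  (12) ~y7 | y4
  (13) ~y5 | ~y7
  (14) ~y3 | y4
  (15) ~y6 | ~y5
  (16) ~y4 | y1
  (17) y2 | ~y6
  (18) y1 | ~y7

Suppose y7 = 0.
(~y3) alone gives y3 = 0.
(y6) alone gives y6 = 1.
But (~y6) is also a unit clause — contradiction.
Undo y7 and try y7 = 1.
(~y2) alone gives y2 = 0.
(~y4) alone gives y4 = 0.
But (y4) is also a unit clause — contradiction.
Both values of y7 lead to a conflict.
No assignment satisfies every clause.

Unsatisfiable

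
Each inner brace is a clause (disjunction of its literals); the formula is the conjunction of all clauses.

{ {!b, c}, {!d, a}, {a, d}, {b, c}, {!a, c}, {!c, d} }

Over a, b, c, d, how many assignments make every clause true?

2

There are 2^4 = 16 truth assignments over (a, b, c, d).
Check each against the 6 clauses (columns in the order a, b, c, d):
  F F F F  ✗ fails (a || d)
  F F F T  ✗ fails (!d || a)
  F F T F  ✗ fails (a || d)
  F F T T  ✗ fails (!d || a)
  F T F F  ✗ fails (!b || c)
  F T F T  ✗ fails (!b || c)
  F T T F  ✗ fails (a || d)
  F T T T  ✗ fails (!d || a)
  T F F F  ✗ fails (b || c)
  T F F T  ✗ fails (b || c)
  T F T F  ✗ fails (!c || d)
  T F T T  ✓ satisfies all
  T T F F  ✗ fails (!b || c)
  T T F T  ✗ fails (!b || c)
  T T T F  ✗ fails (!c || d)
  T T T T  ✓ satisfies all
2 of the 16 rows are models.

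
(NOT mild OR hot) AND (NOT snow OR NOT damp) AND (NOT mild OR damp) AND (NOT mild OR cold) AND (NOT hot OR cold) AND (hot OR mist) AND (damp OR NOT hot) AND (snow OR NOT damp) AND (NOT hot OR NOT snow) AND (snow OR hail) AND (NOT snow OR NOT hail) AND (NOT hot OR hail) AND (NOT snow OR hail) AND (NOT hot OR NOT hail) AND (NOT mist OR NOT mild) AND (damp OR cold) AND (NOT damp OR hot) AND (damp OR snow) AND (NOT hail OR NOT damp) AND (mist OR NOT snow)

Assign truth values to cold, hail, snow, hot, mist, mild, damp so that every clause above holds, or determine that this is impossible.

UNSATISFIABLE

Try mild = false.
Try snow = false.
From the singleton clause (NOT damp), damp = false.
But (damp) is also a unit clause — contradiction.
Undo snow and try snow = true.
From the singleton clause (NOT damp), damp = false.
From the singleton clause (NOT hot), hot = false.
From the singleton clause (mist), mist = true.
From the singleton clause (NOT hail), hail = false.
But (hail) is also a unit clause — contradiction.
Either choice for snow ends in contradiction.
Undo mild and try mild = true.
From the singleton clause (hot), hot = true.
From the singleton clause (damp), damp = true.
From the singleton clause (NOT snow), snow = false.
But (snow) is also a unit clause — contradiction.
Either choice for mild ends in contradiction.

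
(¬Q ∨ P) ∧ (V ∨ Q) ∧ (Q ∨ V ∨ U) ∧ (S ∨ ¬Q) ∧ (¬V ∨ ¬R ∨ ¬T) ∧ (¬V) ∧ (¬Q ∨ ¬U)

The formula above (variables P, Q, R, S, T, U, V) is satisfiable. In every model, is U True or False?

False

Suppose U = True.
(¬V) alone gives V = False.
(Q) alone gives Q = True.
But (¬Q) is also a unit clause — contradiction.
So every satisfying assignment has U = False.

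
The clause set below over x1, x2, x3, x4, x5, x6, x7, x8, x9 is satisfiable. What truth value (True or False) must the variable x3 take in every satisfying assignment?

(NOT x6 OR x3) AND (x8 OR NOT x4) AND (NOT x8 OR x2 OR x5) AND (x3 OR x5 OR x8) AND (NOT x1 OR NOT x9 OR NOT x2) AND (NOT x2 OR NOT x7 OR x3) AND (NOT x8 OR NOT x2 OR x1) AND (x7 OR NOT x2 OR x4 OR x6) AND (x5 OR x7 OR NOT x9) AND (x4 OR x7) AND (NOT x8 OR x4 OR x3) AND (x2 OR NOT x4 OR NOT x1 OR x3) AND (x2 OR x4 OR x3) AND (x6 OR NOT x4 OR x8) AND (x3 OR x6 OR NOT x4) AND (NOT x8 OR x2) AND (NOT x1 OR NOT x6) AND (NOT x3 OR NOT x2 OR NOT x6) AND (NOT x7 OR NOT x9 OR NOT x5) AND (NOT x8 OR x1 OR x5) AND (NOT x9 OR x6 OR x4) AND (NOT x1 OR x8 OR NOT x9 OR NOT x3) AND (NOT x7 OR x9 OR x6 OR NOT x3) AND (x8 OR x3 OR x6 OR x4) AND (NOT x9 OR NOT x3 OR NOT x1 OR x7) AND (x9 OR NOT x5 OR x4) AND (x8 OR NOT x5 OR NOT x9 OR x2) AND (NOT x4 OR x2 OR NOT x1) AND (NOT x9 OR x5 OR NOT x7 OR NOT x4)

Suppose x3 = false.
From the singleton clause (NOT x6), x6 = false.
From the singleton clause (NOT x4), x4 = false.
From the singleton clause (x7), x7 = true.
From the singleton clause (NOT x2), x2 = false.
But (x2) is also a unit clause — contradiction.
So every satisfying assignment has x3 = True.

True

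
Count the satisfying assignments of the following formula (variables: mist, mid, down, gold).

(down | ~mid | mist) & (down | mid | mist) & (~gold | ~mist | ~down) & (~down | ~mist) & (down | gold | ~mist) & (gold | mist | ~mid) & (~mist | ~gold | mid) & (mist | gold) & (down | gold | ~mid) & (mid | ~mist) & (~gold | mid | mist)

2

There are 2^4 = 16 truth assignments over (mist, mid, down, gold).
Split on mid. With mid = 1, the clauses containing mid are satisfied and ~mid drops from the rest; 2 of the 2^3 = 8 assignments to the other variables satisfy what remains.
With mid = 0, by the same count on the reduced clause set, 0 assignments work.
Total: 2 + 0 = 2.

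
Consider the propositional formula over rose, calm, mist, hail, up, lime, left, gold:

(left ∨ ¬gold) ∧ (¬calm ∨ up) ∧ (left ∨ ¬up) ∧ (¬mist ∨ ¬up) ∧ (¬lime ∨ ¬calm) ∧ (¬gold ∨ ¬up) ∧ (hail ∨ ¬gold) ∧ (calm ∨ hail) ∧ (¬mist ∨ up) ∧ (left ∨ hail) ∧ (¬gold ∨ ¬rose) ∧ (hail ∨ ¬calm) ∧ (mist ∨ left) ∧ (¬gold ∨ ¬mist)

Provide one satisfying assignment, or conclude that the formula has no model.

Suppose left = True.
Suppose calm = True.
(up) alone gives up = True.
(¬mist) alone gives mist = False.
(¬lime) alone gives lime = False.
(¬gold) alone gives gold = False.
(hail) alone gives hail = True.
No clause remains; rose is free.

rose=False; calm=True; mist=False; hail=True; up=True; lime=False; left=True; gold=False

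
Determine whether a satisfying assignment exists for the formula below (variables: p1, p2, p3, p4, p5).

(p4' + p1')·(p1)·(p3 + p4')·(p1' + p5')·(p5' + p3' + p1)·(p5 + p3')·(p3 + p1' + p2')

Satisfiable

The clause (p1) is unit, so p1 = 1.
The clause (p4') is unit, so p4 = 0.
The clause (p5') is unit, so p5 = 0.
The clause (p3') is unit, so p3 = 0.
The clause (p2') is unit, so p2 = 0.
This assignment satisfies each clause.
A satisfying assignment: p1: 1; p2: 0; p3: 0; p4: 0; p5: 0.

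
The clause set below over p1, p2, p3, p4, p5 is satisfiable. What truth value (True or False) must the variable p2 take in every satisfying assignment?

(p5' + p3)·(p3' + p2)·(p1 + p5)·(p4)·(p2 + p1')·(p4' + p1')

True

Suppose p2 = 0.
The clause (p3') is unit, so p3 = 0.
The clause (p5') is unit, so p5 = 0.
The clause (p1) is unit, so p1 = 1.
Now (p1') is unsatisfied and unit — conflict.
So every satisfying assignment has p2 = True.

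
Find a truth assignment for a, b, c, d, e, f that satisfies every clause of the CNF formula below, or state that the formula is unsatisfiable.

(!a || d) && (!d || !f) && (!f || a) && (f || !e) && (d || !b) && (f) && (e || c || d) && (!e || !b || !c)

(f) alone gives f = true.
(!d) alone gives d = false.
(!a) alone gives a = false.
Now (a) is unsatisfied and unit — conflict.

UNSATISFIABLE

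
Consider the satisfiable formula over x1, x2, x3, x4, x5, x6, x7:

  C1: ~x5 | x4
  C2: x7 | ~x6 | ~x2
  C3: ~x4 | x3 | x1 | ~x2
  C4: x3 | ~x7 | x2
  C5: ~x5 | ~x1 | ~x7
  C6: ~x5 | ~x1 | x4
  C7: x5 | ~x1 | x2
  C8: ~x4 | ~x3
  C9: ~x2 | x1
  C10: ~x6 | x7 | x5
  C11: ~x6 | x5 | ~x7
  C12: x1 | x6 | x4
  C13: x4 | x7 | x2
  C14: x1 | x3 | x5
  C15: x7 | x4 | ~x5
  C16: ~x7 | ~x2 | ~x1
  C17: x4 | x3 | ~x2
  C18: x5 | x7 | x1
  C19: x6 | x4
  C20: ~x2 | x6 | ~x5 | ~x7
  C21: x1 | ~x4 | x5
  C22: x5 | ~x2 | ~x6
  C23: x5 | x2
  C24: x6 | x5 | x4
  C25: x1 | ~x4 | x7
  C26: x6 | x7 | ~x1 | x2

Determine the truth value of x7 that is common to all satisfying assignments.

False

Suppose x7 = 1.
Suppose x5 = 0.
(~x6) alone gives x6 = 0.
(x4) alone gives x4 = 1.
(~x3) alone gives x3 = 0.
(x2) alone gives x2 = 1.
(x1) alone gives x1 = 1.
Now (~x1) is unsatisfied and unit — conflict.
Backtrack on x5: now try x5 = 1.
(x4) alone gives x4 = 1.
(~x1) alone gives x1 = 0.
(~x3) alone gives x3 = 0.
(~x2) alone gives x2 = 0.
Now (x2) is unsatisfied and unit — conflict.
Neither x5 = 1 nor x5 = 0 works.
So every satisfying assignment has x7 = False.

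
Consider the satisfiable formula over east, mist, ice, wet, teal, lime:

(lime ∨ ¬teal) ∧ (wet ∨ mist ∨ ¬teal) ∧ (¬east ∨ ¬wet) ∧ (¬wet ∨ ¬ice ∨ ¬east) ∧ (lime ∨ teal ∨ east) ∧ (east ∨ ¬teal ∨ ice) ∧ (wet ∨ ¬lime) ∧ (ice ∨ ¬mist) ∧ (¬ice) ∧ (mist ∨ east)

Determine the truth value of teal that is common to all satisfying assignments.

False

Suppose teal = True.
Unit clause (lime) forces lime = True.
Unit clause (wet) forces wet = True.
Unit clause (¬east) forces east = False.
Unit clause (ice) forces ice = True.
Now (¬ice) is unsatisfied and unit — conflict.
So every satisfying assignment has teal = False.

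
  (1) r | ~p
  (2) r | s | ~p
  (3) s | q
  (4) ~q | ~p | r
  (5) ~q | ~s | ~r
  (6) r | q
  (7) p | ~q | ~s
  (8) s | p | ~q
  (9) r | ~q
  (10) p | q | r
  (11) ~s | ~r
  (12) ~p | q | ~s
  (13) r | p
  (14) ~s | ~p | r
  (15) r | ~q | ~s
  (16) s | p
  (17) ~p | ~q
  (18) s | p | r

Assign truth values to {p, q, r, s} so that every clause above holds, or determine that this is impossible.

UNSATISFIABLE

Try r = 1.
The clause (~s) is unit, so s = 0.
The clause (q) is unit, so q = 1.
The clause (p) is unit, so p = 1.
But (~p) is also a unit clause — contradiction.
That branch fails; take r = 0 instead.
The clause (~p) is unit, so p = 0.
But (p) is also a unit clause — contradiction.
Neither r = 1 nor r = 0 works.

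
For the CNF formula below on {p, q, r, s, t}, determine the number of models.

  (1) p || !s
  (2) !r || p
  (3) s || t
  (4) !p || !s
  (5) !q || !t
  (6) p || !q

There are 2^5 = 32 truth assignments over (p, q, r, s, t).
Split on p. With p = true, the clauses containing p are satisfied and !p drops from the rest; 2 of the 2^4 = 16 assignments to the other variables satisfy what remains.
With p = false, by the same count on the reduced clause set, 1 assignment works.
(One model: p=F, q=F, r=F, s=F, t=T.)
Total: 2 + 1 = 3.

3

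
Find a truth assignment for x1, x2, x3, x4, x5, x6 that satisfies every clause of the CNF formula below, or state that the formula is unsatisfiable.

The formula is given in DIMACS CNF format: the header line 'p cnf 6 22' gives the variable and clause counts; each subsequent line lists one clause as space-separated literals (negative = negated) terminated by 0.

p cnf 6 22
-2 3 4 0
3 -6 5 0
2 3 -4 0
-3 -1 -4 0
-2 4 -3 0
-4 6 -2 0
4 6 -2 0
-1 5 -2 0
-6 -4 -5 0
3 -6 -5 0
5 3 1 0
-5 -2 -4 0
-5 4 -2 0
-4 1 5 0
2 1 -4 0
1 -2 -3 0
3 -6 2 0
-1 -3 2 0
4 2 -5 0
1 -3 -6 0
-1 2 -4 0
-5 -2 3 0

x1: True; x2: False; x3: False; x4: False; x5: False; x6: False

Suppose x2 = False.
Suppose x3 = False.
Unit clause (¬x4) forces x4 = False.
Unit clause (¬x6) forces x6 = False.
Unit clause (¬x5) forces x5 = False.
Unit clause (x1) forces x1 = True.
Every clause now holds.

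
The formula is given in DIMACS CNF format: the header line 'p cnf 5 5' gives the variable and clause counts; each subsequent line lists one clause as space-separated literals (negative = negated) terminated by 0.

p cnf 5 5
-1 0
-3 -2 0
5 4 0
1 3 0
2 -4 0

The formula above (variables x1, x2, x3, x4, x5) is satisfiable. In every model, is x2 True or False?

False

Suppose x2 = True.
Unit clause (¬x1) forces x1 = False.
Unit clause (¬x3) forces x3 = False.
That conflicts with the unit clause (x3).
So every satisfying assignment has x2 = False.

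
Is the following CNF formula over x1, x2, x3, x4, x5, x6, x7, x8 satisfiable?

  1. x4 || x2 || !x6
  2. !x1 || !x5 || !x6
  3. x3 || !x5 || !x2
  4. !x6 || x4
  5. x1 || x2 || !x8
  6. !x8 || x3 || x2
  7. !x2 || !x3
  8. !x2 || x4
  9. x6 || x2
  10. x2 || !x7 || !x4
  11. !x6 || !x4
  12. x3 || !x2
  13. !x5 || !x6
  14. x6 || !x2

Unsatisfiable

Suppose x6 = false.
From the singleton clause (x2), x2 = true.
Now (!x2) is unsatisfied and unit — conflict.
Backtrack on x6: now try x6 = true.
From the singleton clause (x4), x4 = true.
Now (!x4) is unsatisfied and unit — conflict.
Neither x6 = true nor x6 = false works.
No assignment satisfies every clause.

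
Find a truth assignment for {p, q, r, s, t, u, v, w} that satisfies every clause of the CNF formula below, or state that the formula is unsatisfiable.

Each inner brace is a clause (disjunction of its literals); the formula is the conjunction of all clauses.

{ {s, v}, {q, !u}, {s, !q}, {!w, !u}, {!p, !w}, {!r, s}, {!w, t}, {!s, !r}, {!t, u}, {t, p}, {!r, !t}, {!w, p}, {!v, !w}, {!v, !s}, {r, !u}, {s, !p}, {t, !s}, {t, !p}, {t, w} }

UNSATISFIABLE

Case s = true:
Unit clause (!r) forces r = false.
Unit clause (!v) forces v = false.
Unit clause (!u) forces u = false.
Unit clause (!t) forces t = false.
But (t) is also a unit clause — contradiction.
That branch fails; take s = false instead.
Unit clause (v) forces v = true.
Unit clause (!q) forces q = false.
Unit clause (!u) forces u = false.
Unit clause (!r) forces r = false.
Unit clause (!t) forces t = false.
Unit clause (!w) forces w = false.
But (w) is also a unit clause — contradiction.
Either choice for s ends in contradiction.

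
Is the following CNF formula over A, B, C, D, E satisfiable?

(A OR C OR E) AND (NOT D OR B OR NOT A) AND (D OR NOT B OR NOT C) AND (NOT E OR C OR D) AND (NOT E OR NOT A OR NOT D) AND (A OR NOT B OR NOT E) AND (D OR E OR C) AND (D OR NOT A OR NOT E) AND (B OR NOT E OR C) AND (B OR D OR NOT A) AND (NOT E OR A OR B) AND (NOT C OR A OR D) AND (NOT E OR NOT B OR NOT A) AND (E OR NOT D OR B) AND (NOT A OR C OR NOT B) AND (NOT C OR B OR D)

Try A = false.
Try C = true.
From the singleton clause (D), D = true.
Try B = true.
From the singleton clause (NOT E), E = false.
All clauses are satisfied.
A satisfying assignment: A ↦ false, B ↦ true, C ↦ true, D ↦ true, E ↦ false.

Satisfiable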